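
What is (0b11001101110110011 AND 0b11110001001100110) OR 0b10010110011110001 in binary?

0b11010111011110011

0b11001101110110011 AND 0b11110001001100110 = 0b11000001000100010.
Then OR with 0b10010110011110001.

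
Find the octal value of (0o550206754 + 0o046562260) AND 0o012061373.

Add column by column in base 8, right to left:
  4+0 = 4
  5+6 = 3 carry 1
  7+2+1 = 2 carry 1
  6+2+1 = 1 carry 1
  0+6+1 = 7
  2+5 = 7
  0+6 = 6
  5+4 = 1 carry 1
  5+0+1 = 6
Sum = 0o616771234; now AND with 0o012061373:
  6&0=0, 1&1=1, 6&2=2, 7&0=0, 7&6=6, 1&1=1, 2&3=2, 3&7=3, 4&3=0

0o12061230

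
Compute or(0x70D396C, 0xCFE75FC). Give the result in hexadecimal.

0xFFF7DFC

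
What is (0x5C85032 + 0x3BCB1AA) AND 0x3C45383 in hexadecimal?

0x1840180

Add column by column in base 16, right to left:
  2+A = C
  3+A = D
  0+1 = 1
  5+B = 0 carry 1
  8+C+1 = 5 carry 1
  C+B+1 = 8 carry 1
  5+3+1 = 9
Sum = 0x98501DC; now AND with 0x3C45383:
  9&3=1, 8&C=8, 5&4=4, 0&5=0, 1&3=1, D&8=8, C&3=0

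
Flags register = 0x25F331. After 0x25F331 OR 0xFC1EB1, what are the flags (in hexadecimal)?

0xFDFFB1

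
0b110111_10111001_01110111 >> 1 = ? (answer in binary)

Right shift by 1: drop the 1 least-significant bit.

0b110111101110010111011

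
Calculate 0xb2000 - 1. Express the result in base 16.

0xb1fff

The trailing 3 digits are 0, so subtracting 1 borrows through: they become F and the next digit up decrements.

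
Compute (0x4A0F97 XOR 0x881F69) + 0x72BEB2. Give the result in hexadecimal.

First 0x4A0F97 XOR 0x881F69 = 0xC210FE.
Add column by column in base 16, right to left:
  E+2 = 0 carry 1
  F+B+1 = B carry 1
  0+E+1 = F
  1+B = C
  2+2 = 4
  C+7 = 3 carry 1
  final carry 1

0x134CFB0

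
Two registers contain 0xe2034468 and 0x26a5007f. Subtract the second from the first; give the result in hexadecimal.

Subtract column by column in base 16:
  8-f → 9 (borrow)
  6-7-1 → e (borrow)
  4-0-1 → 3
  4-0 → 4
  3-5 → e (borrow)
  0-a-1 → 5 (borrow)
  2-6-1 → b (borrow)
  e-2-1 → b

0xbb5e43e9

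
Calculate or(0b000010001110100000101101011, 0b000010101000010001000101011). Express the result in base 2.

OR bit by bit (1 where either bit is 1):
  000010001110100000101101011
| 000010101000010001000101011
= 000010101110110001101101011

0b000010101110110001101101011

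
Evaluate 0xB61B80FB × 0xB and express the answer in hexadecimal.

0x7D32E8AC9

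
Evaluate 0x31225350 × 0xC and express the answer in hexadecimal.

0x24D9BE7C0

Multiply each base-16 digit by 12, carrying:
  0×12 = 0 → write 0
  5×12 = 60 → write C carry 3
  3×12+3 = 39 → write 7 carry 2
  5×12+2 = 62 → write E carry 3
  2×12+3 = 27 → write B carry 1
  2×12+1 = 25 → write 9 carry 1
  1×12+1 = 13 → write D
  3×12 = 36 → write 4 carry 2
  remaining carry: 2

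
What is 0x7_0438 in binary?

0b1110000010000111000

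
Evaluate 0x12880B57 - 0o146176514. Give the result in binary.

0x12880B57 = 0b10010100010000000101101010111 in binary.
0o146176514 = 0b1100110001111110101001100 in binary.
Subtract column by column in base 2:
  1-0 → 1
  1-0 → 1
  1-1 → 0
  0-1 → 1 (borrow)
  1-0-1 → 0
  0-0 → 0
  1-1 → 0
  0-0 → 0
  1-1 → 0
  1-0 → 1
  0-1 → 1 (borrow)
  1-1-1 → 1 (borrow)
  0-1-1 → 0 (borrow)
  0-1-1 → 0 (borrow)
  0-1-1 → 0 (borrow)
  0-1-1 → 0 (borrow)
  0-0-1 → 1 (borrow)
  0-0-1 → 1 (borrow)
  0-0-1 → 1 (borrow)
  1-1-1 → 1 (borrow)
  0-1-1 → 0 (borrow)
  0-0-1 → 1 (borrow)
  0-0-1 → 1 (borrow)
  1-1-1 → 1 (borrow)
  0-1-1 → 0 (borrow)
  1-0-1 → 0
  0-0 → 0
  0-0 → 0
  1-0 → 1

0b10000111011110000111000001011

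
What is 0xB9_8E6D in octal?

Expand each hex digit to 4 bits: B=1011 9=1001 8=1000 E=1110 6=0110 D=1101.
Group the bits in threes: 101 110 011 000 111 001 101 101 → 56307155.

0o56307155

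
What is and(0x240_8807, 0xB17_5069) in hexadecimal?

0x2000001

AND each hex digit independently (no carries):
  2&B=2, 4&1=0, 0&7=0, 8&5=0, 8&0=0, 0&6=0, 7&9=1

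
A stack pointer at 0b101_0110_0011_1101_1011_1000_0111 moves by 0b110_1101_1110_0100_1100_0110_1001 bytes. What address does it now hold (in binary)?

Add column by column in base 2, right to left:
  1+1 = 0 carry 1
  1+0+1 = 0 carry 1
  1+0+1 = 0 carry 1
  0+1+1 = 0 carry 1
  0+0+1 = 1
  0+1 = 1
  0+1 = 1
  1+0 = 1
  1+0 = 1
  1+0 = 1
  0+1 = 1
  1+1 = 0 carry 1
  1+0+1 = 0 carry 1
  0+0+1 = 1
  1+1 = 0 carry 1
  1+0+1 = 0 carry 1
  1+0+1 = 0 carry 1
  1+1+1 = 1 carry 1
  0+1+1 = 0 carry 1
  0+1+1 = 0 carry 1
  0+1+1 = 0 carry 1
  1+0+1 = 0 carry 1
  1+1+1 = 1 carry 1
  0+1+1 = 0 carry 1
  1+0+1 = 0 carry 1
  0+1+1 = 0 carry 1
  1+1+1 = 1 carry 1
  final carry 1

0b1100010000100010011111110000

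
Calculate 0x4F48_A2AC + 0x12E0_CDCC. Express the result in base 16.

0x62297078

Add column by column in base 16, right to left:
  C+C = 8 carry 1
  A+C+1 = 7 carry 1
  2+D+1 = 0 carry 1
  A+C+1 = 7 carry 1
  8+0+1 = 9
  4+E = 2 carry 1
  F+2+1 = 2 carry 1
  4+1+1 = 6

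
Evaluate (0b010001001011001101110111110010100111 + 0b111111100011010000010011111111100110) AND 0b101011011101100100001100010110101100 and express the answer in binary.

0b1100000100001000010010001100

Add column by column in base 2, right to left:
  1+0 = 1
  1+1 = 0 carry 1
  1+1+1 = 1 carry 1
  0+0+1 = 1
  0+0 = 0
  1+1 = 0 carry 1
  0+1+1 = 0 carry 1
  1+1+1 = 1 carry 1
  0+1+1 = 0 carry 1
  0+1+1 = 0 carry 1
  1+1+1 = 1 carry 1
  1+1+1 = 1 carry 1
  1+1+1 = 1 carry 1
  1+1+1 = 1 carry 1
  1+0+1 = 0 carry 1
  0+0+1 = 1
  1+1 = 0 carry 1
  1+0+1 = 0 carry 1
  1+0+1 = 0 carry 1
  0+0+1 = 1
  1+0 = 1
  1+0 = 1
  0+1 = 1
  0+0 = 0
  1+1 = 0 carry 1
  1+1+1 = 1 carry 1
  0+0+1 = 1
  1+0 = 1
  0+0 = 0
  0+1 = 1
  1+1 = 0 carry 1
  0+1+1 = 0 carry 1
  0+1+1 = 0 carry 1
  0+1+1 = 0 carry 1
  1+1+1 = 1 carry 1
  0+1+1 = 0 carry 1
  final carry 1
Sum = 0b1010000101110011110001011110010001101; now AND with 0b101011011101100100001100010110101100:
  1010000101110011110001011110010001101
& 0101011011101100100001100010110101100
= 0000000001100000100001000010010001100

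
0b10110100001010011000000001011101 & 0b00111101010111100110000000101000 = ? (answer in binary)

0b00110100000010000000000000001000

AND bit by bit (1 only where both bits are 1):
  10110100001010011000000001011101
& 00111101010111100110000000101000
= 00110100000010000000000000001000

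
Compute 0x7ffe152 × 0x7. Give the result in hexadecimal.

Multiply each base-16 digit by 7, carrying:
  2×7 = 14 → write e
  5×7 = 35 → write 3 carry 2
  1×7+2 = 9 → write 9
  e×7 = 98 → write 2 carry 6
  f×7+6 = 111 → write f carry 6
  f×7+6 = 111 → write f carry 6
  7×7+6 = 55 → write 7 carry 3
  remaining carry: 3

0x37ff293e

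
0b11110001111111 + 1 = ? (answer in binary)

0b11110010000000

The trailing 7 digits are 1 (max in base 2), so adding 1 cascades: they roll to 0 and the next digit up increments.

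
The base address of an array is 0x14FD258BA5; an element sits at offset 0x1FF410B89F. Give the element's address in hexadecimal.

Add column by column in base 16, right to left:
  5+F = 4 carry 1
  A+9+1 = 4 carry 1
  B+8+1 = 4 carry 1
  8+B+1 = 4 carry 1
  5+0+1 = 6
  2+1 = 3
  D+4 = 1 carry 1
  F+F+1 = F carry 1
  4+F+1 = 4 carry 1
  1+1+1 = 3

0x34F1364444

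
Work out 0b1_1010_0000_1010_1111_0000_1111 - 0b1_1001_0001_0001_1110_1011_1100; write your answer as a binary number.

Subtract column by column in base 2:
  1-0 → 1
  1-0 → 1
  1-1 → 0
  1-1 → 0
  0-1 → 1 (borrow)
  0-1-1 → 0 (borrow)
  0-0-1 → 1 (borrow)
  0-1-1 → 0 (borrow)
  1-0-1 → 0
  1-1 → 0
  1-1 → 0
  1-1 → 0
  0-1 → 1 (borrow)
  1-0-1 → 0
  0-0 → 0
  1-0 → 1
  0-1 → 1 (borrow)
  0-0-1 → 1 (borrow)
  0-0-1 → 1 (borrow)
  0-0-1 → 1 (borrow)
  0-1-1 → 0 (borrow)
  1-0-1 → 0
  0-0 → 0
  1-1 → 0
  1-1 → 0

0b11111001000001010011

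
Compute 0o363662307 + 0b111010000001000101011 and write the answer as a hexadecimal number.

0o363662307 = 0x3CF64C7 in hexadecimal.
0b111010000001000101011 = 0x1D022B in hexadecimal.
Add column by column in base 16, right to left:
  7+B = 2 carry 1
  C+2+1 = F
  4+2 = 6
  6+0 = 6
  F+D = C carry 1
  C+1+1 = E
  3+0 = 3

0x3EC66F2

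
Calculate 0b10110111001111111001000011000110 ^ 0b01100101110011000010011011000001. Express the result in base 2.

0b11010010111100111011011000000111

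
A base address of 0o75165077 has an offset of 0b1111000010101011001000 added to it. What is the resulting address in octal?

0o114212407

0b1111000010101011001000 = 0o17025310 in octal.
Add column by column in base 8, right to left:
  7+0 = 7
  7+1 = 0 carry 1
  0+3+1 = 4
  5+5 = 2 carry 1
  6+2+1 = 1 carry 1
  1+0+1 = 2
  5+7 = 4 carry 1
  7+1+1 = 1 carry 1
  final carry 1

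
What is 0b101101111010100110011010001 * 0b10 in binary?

0b1011011110101001100110100010

Multiply each base-2 digit by 2, carrying:
  1×2 = 2 → write 0 carry 1
  0×2+1 = 1 → write 1
  0×2 = 0 → write 0
  0×2 = 0 → write 0
  1×2 = 2 → write 0 carry 1
  0×2+1 = 1 → write 1
  1×2 = 2 → write 0 carry 1
  1×2+1 = 3 → write 1 carry 1
  0×2+1 = 1 → write 1
  0×2 = 0 → write 0
  1×2 = 2 → write 0 carry 1
  1×2+1 = 3 → write 1 carry 1
  0×2+1 = 1 → write 1
  0×2 = 0 → write 0
  1×2 = 2 → write 0 carry 1
  0×2+1 = 1 → write 1
  1×2 = 2 → write 0 carry 1
  0×2+1 = 1 → write 1
  1×2 = 2 → write 0 carry 1
  1×2+1 = 3 → write 1 carry 1
  1×2+1 = 3 → write 1 carry 1
  1×2+1 = 3 → write 1 carry 1
  0×2+1 = 1 → write 1
  1×2 = 2 → write 0 carry 1
  1×2+1 = 3 → write 1 carry 1
  0×2+1 = 1 → write 1
  1×2 = 2 → write 0 carry 1
  remaining carry: 1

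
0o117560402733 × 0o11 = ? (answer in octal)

0o1315364432263

Multiply each base-8 digit by 9, carrying:
  3×9 = 27 → write 3 carry 3
  3×9+3 = 30 → write 6 carry 3
  7×9+3 = 66 → write 2 carry 8
  2×9+8 = 26 → write 2 carry 3
  0×9+3 = 3 → write 3
  4×9 = 36 → write 4 carry 4
  0×9+4 = 4 → write 4
  6×9 = 54 → write 6 carry 6
  5×9+6 = 51 → write 3 carry 6
  7×9+6 = 69 → write 5 carry 8
  1×9+8 = 17 → write 1 carry 2
  1×9+2 = 11 → write 3 carry 1
  remaining carry: 1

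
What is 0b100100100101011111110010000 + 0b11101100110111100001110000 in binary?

Add column by column in base 2, right to left:
  0+0 = 0
  0+0 = 0
  0+0 = 0
  0+0 = 0
  1+1 = 0 carry 1
  0+1+1 = 0 carry 1
  0+1+1 = 0 carry 1
  1+0+1 = 0 carry 1
  1+0+1 = 0 carry 1
  1+0+1 = 0 carry 1
  1+0+1 = 0 carry 1
  1+1+1 = 1 carry 1
  1+1+1 = 1 carry 1
  1+1+1 = 1 carry 1
  0+1+1 = 0 carry 1
  1+0+1 = 0 carry 1
  0+1+1 = 0 carry 1
  1+1+1 = 1 carry 1
  0+0+1 = 1
  0+0 = 0
  1+1 = 0 carry 1
  0+1+1 = 0 carry 1
  0+0+1 = 1
  1+1 = 0 carry 1
  0+1+1 = 0 carry 1
  0+1+1 = 0 carry 1
  1+0+1 = 0 carry 1
  final carry 1

0b1000010001100011100000000000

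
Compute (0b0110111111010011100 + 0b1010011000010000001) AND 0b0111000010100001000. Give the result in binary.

0b1000010100001000

Add column by column in base 2, right to left:
  0+1 = 1
  0+0 = 0
  1+0 = 1
  1+0 = 1
  1+0 = 1
  0+0 = 0
  0+0 = 0
  1+1 = 0 carry 1
  0+0+1 = 1
  1+0 = 1
  1+0 = 1
  1+0 = 1
  1+1 = 0 carry 1
  1+1+1 = 1 carry 1
  1+0+1 = 0 carry 1
  0+0+1 = 1
  1+1 = 0 carry 1
  1+0+1 = 0 carry 1
  0+1+1 = 0 carry 1
  final carry 1
Sum = 0b10001010111100011101; now AND with 0b0111000010100001000:
  10001010111100011101
& 00111000010100001000
= 00001000010100001000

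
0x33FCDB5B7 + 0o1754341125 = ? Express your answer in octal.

0o151737674014

0x33FCDB5B7 = 0o147763332667 in octal.
Add column by column in base 8, right to left:
  7+5 = 4 carry 1
  6+2+1 = 1 carry 1
  6+1+1 = 0 carry 1
  2+1+1 = 4
  3+4 = 7
  3+3 = 6
  3+4 = 7
  6+5 = 3 carry 1
  7+7+1 = 7 carry 1
  7+1+1 = 1 carry 1
  4+0+1 = 5
  1+0 = 1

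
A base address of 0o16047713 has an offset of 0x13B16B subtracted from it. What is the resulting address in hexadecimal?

0x249E60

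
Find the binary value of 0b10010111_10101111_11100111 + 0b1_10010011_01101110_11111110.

0b10001010110001111011100101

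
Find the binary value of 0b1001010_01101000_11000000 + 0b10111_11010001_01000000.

0b11000100011101000000000

Add column by column in base 2, right to left:
  0+0 = 0
  0+0 = 0
  0+0 = 0
  0+0 = 0
  0+0 = 0
  0+0 = 0
  1+1 = 0 carry 1
  1+0+1 = 0 carry 1
  0+1+1 = 0 carry 1
  0+0+1 = 1
  0+0 = 0
  1+0 = 1
  0+1 = 1
  1+0 = 1
  1+1 = 0 carry 1
  0+1+1 = 0 carry 1
  0+1+1 = 0 carry 1
  1+1+1 = 1 carry 1
  0+1+1 = 0 carry 1
  1+0+1 = 0 carry 1
  0+1+1 = 0 carry 1
  0+0+1 = 1
  1+0 = 1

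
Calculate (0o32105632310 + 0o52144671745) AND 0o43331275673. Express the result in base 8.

0o210024251

Add column by column in base 8, right to left:
  0+5 = 5
  1+4 = 5
  3+7 = 2 carry 1
  2+1+1 = 4
  3+7 = 2 carry 1
  6+6+1 = 5 carry 1
  5+4+1 = 2 carry 1
  0+4+1 = 5
  1+1 = 2
  2+2 = 4
  3+5 = 0 carry 1
  final carry 1
Sum = 0o104252524255; now AND with 0o43331275673:
  1&0=0, 0&4=0, 4&3=0, 2&3=2, 5&3=1, 2&1=0, 5&2=0, 2&7=2, 4&5=4, 2&6=2, 5&7=5, 5&3=1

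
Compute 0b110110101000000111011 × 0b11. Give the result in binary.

0b10100011111000010110001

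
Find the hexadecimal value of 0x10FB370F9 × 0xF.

Multiply each base-16 digit by 15, carrying:
  9×15 = 135 → write 7 carry 8
  F×15+8 = 233 → write 9 carry 14
  0×15+14 = 14 → write E
  7×15 = 105 → write 9 carry 6
  3×15+6 = 51 → write 3 carry 3
  B×15+3 = 168 → write 8 carry 10
  F×15+10 = 235 → write B carry 14
  0×15+14 = 14 → write E
  1×15 = 15 → write F

0xFEB839E97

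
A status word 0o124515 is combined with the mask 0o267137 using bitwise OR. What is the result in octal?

OR each oct digit independently (no carries):
  1|2=3, 2|6=6, 4|7=7, 5|1=5, 1|3=3, 5|7=7

0o367537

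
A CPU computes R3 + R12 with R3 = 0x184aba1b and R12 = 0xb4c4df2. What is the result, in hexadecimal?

0x2397080d

Add column by column in base 16, right to left:
  b+2 = d
  1+f = 0 carry 1
  a+d+1 = 8 carry 1
  b+4+1 = 0 carry 1
  a+c+1 = 7 carry 1
  4+4+1 = 9
  8+b = 3 carry 1
  1+0+1 = 2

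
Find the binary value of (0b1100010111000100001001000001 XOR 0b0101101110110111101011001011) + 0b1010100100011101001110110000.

0b10100011110010000110000111010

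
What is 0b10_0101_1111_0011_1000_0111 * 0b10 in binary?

0b10010111110011100001110

Multiply each base-2 digit by 2, carrying:
  1×2 = 2 → write 0 carry 1
  1×2+1 = 3 → write 1 carry 1
  1×2+1 = 3 → write 1 carry 1
  0×2+1 = 1 → write 1
  0×2 = 0 → write 0
  0×2 = 0 → write 0
  0×2 = 0 → write 0
  1×2 = 2 → write 0 carry 1
  1×2+1 = 3 → write 1 carry 1
  1×2+1 = 3 → write 1 carry 1
  0×2+1 = 1 → write 1
  0×2 = 0 → write 0
  1×2 = 2 → write 0 carry 1
  1×2+1 = 3 → write 1 carry 1
  1×2+1 = 3 → write 1 carry 1
  1×2+1 = 3 → write 1 carry 1
  1×2+1 = 3 → write 1 carry 1
  0×2+1 = 1 → write 1
  1×2 = 2 → write 0 carry 1
  0×2+1 = 1 → write 1
  0×2 = 0 → write 0
  1×2 = 2 → write 0 carry 1
  remaining carry: 1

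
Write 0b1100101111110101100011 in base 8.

Group the bits in threes: 001 100 101 111 110 101 100 011 → 14576543.

0o14576543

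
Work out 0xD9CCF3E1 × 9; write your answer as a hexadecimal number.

0x7A83492E9

Multiply each base-16 digit by 9, carrying:
  1×9 = 9 → write 9
  E×9 = 126 → write E carry 7
  3×9+7 = 34 → write 2 carry 2
  F×9+2 = 137 → write 9 carry 8
  C×9+8 = 116 → write 4 carry 7
  C×9+7 = 115 → write 3 carry 7
  9×9+7 = 88 → write 8 carry 5
  D×9+5 = 122 → write A carry 7
  remaining carry: 7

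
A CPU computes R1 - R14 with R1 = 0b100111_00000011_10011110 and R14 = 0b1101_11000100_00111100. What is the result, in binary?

Subtract column by column in base 2:
  0-0 → 0
  1-0 → 1
  1-1 → 0
  1-1 → 0
  1-1 → 0
  0-1 → 1 (borrow)
  0-0-1 → 1 (borrow)
  1-0-1 → 0
  1-0 → 1
  1-0 → 1
  0-1 → 1 (borrow)
  0-0-1 → 1 (borrow)
  0-0-1 → 1 (borrow)
  0-0-1 → 1 (borrow)
  0-1-1 → 0 (borrow)
  0-1-1 → 0 (borrow)
  1-1-1 → 1 (borrow)
  1-0-1 → 0
  1-1 → 0
  0-1 → 1 (borrow)
  0-0-1 → 1 (borrow)
  1-0-1 → 0

0b110010011111101100010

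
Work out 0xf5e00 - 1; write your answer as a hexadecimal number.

0xf5dff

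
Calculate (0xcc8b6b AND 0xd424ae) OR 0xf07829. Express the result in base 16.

0xf4782b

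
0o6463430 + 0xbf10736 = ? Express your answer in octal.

0o1402667116

0xbf10736 = 0o1374203466 in octal.
Add column by column in base 8, right to left:
  0+6 = 6
  3+6 = 1 carry 1
  4+4+1 = 1 carry 1
  3+3+1 = 7
  6+0 = 6
  4+2 = 6
  6+4 = 2 carry 1
  0+7+1 = 0 carry 1
  0+3+1 = 4
  0+1 = 1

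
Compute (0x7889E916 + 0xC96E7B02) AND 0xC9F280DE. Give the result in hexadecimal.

Add column by column in base 16, right to left:
  6+2 = 8
  1+0 = 1
  9+B = 4 carry 1
  E+7+1 = 6 carry 1
  9+E+1 = 8 carry 1
  8+6+1 = F
  8+9 = 1 carry 1
  7+C+1 = 4 carry 1
  final carry 1
Sum = 0x141F86418; now AND with 0xC9F280DE:
  1&0=0, 4&C=4, 1&9=1, F&F=F, 8&2=0, 6&8=0, 4&0=0, 1&D=1, 8&E=8

0x41F00018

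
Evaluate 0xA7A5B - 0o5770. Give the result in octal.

0o2467143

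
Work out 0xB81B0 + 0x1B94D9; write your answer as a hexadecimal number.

0x271689

Add column by column in base 16, right to left:
  0+9 = 9
  B+D = 8 carry 1
  1+4+1 = 6
  8+9 = 1 carry 1
  B+B+1 = 7 carry 1
  0+1+1 = 2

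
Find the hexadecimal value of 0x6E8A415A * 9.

Multiply each base-16 digit by 9, carrying:
  A×9 = 90 → write A carry 5
  5×9+5 = 50 → write 2 carry 3
  1×9+3 = 12 → write C
  4×9 = 36 → write 4 carry 2
  A×9+2 = 92 → write C carry 5
  8×9+5 = 77 → write D carry 4
  E×9+4 = 130 → write 2 carry 8
  6×9+8 = 62 → write E carry 3
  remaining carry: 3

0x3E2DC4C2A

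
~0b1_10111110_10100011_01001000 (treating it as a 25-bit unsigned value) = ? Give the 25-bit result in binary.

Invert each bit: 1101111101010001101001000 → 0010000010101110010110111.

0b0010000010101110010110111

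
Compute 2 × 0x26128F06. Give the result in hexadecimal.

0x4C251E0C

Multiply each base-16 digit by 2, carrying:
  6×2 = 12 → write C
  0×2 = 0 → write 0
  F×2 = 30 → write E carry 1
  8×2+1 = 17 → write 1 carry 1
  2×2+1 = 5 → write 5
  1×2 = 2 → write 2
  6×2 = 12 → write C
  2×2 = 4 → write 4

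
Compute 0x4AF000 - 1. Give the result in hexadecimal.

The trailing 3 digits are 0, so subtracting 1 borrows through: they become F and the next digit up decrements.

0x4AEFFF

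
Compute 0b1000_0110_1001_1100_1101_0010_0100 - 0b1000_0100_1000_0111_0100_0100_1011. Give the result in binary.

0b1000010101100011011001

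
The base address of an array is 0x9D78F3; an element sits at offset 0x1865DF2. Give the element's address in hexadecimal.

0x223D6E5

Add column by column in base 16, right to left:
  3+2 = 5
  F+F = E carry 1
  8+D+1 = 6 carry 1
  7+5+1 = D
  D+6 = 3 carry 1
  9+8+1 = 2 carry 1
  0+1+1 = 2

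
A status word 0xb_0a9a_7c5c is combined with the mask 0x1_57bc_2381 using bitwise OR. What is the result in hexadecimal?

OR each hex digit independently (no carries):
  b|1=b, 0|5=5, a|7=f, 9|b=b, a|c=e, 7|2=7, c|3=f, 5|8=d, c|1=d

0xb5fbe7fdd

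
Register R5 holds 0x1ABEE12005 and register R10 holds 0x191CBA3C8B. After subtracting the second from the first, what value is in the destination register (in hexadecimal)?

0x1A226E37A

Subtract column by column in base 16:
  5-B → A (borrow)
  0-8-1 → 7 (borrow)
  0-C-1 → 3 (borrow)
  2-3-1 → E (borrow)
  1-A-1 → 6 (borrow)
  E-B-1 → 2
  E-C → 2
  B-1 → A
  A-9 → 1
  1-1 → 0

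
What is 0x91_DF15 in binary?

Expand each hex digit to 4 bits: 9=1001 1=0001 D=1101 F=1111 1=0001 5=0101.

0b100100011101111100010101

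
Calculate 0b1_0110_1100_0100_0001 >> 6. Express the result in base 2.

Right shift by 6: drop the 6 least-significant bits.

0b10110110001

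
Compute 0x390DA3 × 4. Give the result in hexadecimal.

0xE4368C

Multiply each base-16 digit by 4, carrying:
  3×4 = 12 → write C
  A×4 = 40 → write 8 carry 2
  D×4+2 = 54 → write 6 carry 3
  0×4+3 = 3 → write 3
  9×4 = 36 → write 4 carry 2
  3×4+2 = 14 → write E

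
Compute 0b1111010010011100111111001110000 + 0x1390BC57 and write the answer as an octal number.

0b1111010010011100111111001110000 = 0o17223477160 in octal.
0x1390BC57 = 0o2344136127 in octal.
Add column by column in base 8, right to left:
  0+7 = 7
  6+2 = 0 carry 1
  1+1+1 = 3
  7+6 = 5 carry 1
  7+3+1 = 3 carry 1
  4+1+1 = 6
  3+4 = 7
  2+4 = 6
  2+3 = 5
  7+2 = 1 carry 1
  1+0+1 = 2

0o21567635307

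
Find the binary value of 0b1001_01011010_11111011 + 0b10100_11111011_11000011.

0b111100101011010111110

Add column by column in base 2, right to left:
  1+1 = 0 carry 1
  1+1+1 = 1 carry 1
  0+0+1 = 1
  1+0 = 1
  1+0 = 1
  1+0 = 1
  1+1 = 0 carry 1
  1+1+1 = 1 carry 1
  0+1+1 = 0 carry 1
  1+1+1 = 1 carry 1
  0+0+1 = 1
  1+1 = 0 carry 1
  1+1+1 = 1 carry 1
  0+1+1 = 0 carry 1
  1+1+1 = 1 carry 1
  0+1+1 = 0 carry 1
  1+0+1 = 0 carry 1
  0+0+1 = 1
  0+1 = 1
  1+0 = 1
  0+1 = 1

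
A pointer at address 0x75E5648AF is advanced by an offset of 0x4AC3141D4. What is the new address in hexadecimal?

Add column by column in base 16, right to left:
  F+4 = 3 carry 1
  A+D+1 = 8 carry 1
  8+1+1 = A
  4+4 = 8
  6+1 = 7
  5+3 = 8
  E+C = A carry 1
  5+A+1 = 0 carry 1
  7+4+1 = C

0xC0A878A83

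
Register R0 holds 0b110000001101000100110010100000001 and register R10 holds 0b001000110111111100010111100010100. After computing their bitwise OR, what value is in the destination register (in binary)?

OR bit by bit (1 where either bit is 1):
  110000001101000100110010100000001
| 001000110111111100010111100010100
= 111000111111111100110111100010101

0b111000111111111100110111100010101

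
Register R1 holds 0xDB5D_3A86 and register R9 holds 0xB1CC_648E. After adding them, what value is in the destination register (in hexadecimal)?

0x18D299F14

Add column by column in base 16, right to left:
  6+E = 4 carry 1
  8+8+1 = 1 carry 1
  A+4+1 = F
  3+6 = 9
  D+C = 9 carry 1
  5+C+1 = 2 carry 1
  B+1+1 = D
  D+B = 8 carry 1
  final carry 1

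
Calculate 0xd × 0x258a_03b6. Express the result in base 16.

0x1e802303e

Multiply each base-16 digit by 13, carrying:
  6×13 = 78 → write e carry 4
  b×13+4 = 147 → write 3 carry 9
  3×13+9 = 48 → write 0 carry 3
  0×13+3 = 3 → write 3
  a×13 = 130 → write 2 carry 8
  8×13+8 = 112 → write 0 carry 7
  5×13+7 = 72 → write 8 carry 4
  2×13+4 = 30 → write e carry 1
  remaining carry: 1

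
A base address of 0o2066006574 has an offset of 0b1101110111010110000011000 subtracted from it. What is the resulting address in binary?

0o2066006574 = 0b10000110110000000110101111100 in binary.
Subtract column by column in base 2:
  0-0 → 0
  0-0 → 0
  1-0 → 1
  1-1 → 0
  1-1 → 0
  1-0 → 1
  1-0 → 1
  0-0 → 0
  1-0 → 1
  0-0 → 0
  1-1 → 0
  1-1 → 0
  0-0 → 0
  0-1 → 1 (borrow)
  0-0-1 → 1 (borrow)
  0-1-1 → 0 (borrow)
  0-1-1 → 0 (borrow)
  0-1-1 → 0 (borrow)
  0-0-1 → 1 (borrow)
  1-1-1 → 1 (borrow)
  1-1-1 → 1 (borrow)
  0-1-1 → 0 (borrow)
  1-0-1 → 0
  1-1 → 0
  0-1 → 1 (borrow)
  0-0-1 → 1 (borrow)
  0-0-1 → 1 (borrow)
  0-0-1 → 1 (borrow)
  1-0-1 → 0

0b1111000111000110000101100100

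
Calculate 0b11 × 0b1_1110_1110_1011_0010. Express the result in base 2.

Multiply each base-2 digit by 3, carrying:
  0×3 = 0 → write 0
  1×3 = 3 → write 1 carry 1
  0×3+1 = 1 → write 1
  0×3 = 0 → write 0
  1×3 = 3 → write 1 carry 1
  1×3+1 = 4 → write 0 carry 2
  0×3+2 = 2 → write 0 carry 1
  1×3+1 = 4 → write 0 carry 2
  0×3+2 = 2 → write 0 carry 1
  1×3+1 = 4 → write 0 carry 2
  1×3+2 = 5 → write 1 carry 2
  1×3+2 = 5 → write 1 carry 2
  0×3+2 = 2 → write 0 carry 1
  1×3+1 = 4 → write 0 carry 2
  1×3+2 = 5 → write 1 carry 2
  1×3+2 = 5 → write 1 carry 2
  1×3+2 = 5 → write 1 carry 2
  remaining carry: 10

0b1011100110000010110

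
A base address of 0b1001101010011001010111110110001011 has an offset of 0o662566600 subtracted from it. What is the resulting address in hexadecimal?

0b1001101010011001010111110110001011 = 0x26A657D8B in hexadecimal.
0o662566600 = 0x6CAED80 in hexadecimal.
Subtract column by column in base 16:
  B-0 → B
  8-8 → 0
  D-D → 0
  7-E → 9 (borrow)
  5-A-1 → A (borrow)
  6-C-1 → 9 (borrow)
  A-6-1 → 3
  6-0 → 6
  2-0 → 2

0x2639A900B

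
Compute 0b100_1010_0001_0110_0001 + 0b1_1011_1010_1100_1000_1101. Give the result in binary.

0b1000000100110111101110

Add column by column in base 2, right to left:
  1+1 = 0 carry 1
  0+0+1 = 1
  0+1 = 1
  0+1 = 1
  0+0 = 0
  1+0 = 1
  1+0 = 1
  0+1 = 1
  1+0 = 1
  0+0 = 0
  0+1 = 1
  0+1 = 1
  0+0 = 0
  1+1 = 0 carry 1
  0+0+1 = 1
  1+1 = 0 carry 1
  0+1+1 = 0 carry 1
  0+1+1 = 0 carry 1
  1+0+1 = 0 carry 1
  0+1+1 = 0 carry 1
  0+1+1 = 0 carry 1
  final carry 1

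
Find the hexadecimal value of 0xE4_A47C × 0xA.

Multiply each base-16 digit by 10, carrying:
  C×10 = 120 → write 8 carry 7
  7×10+7 = 77 → write D carry 4
  4×10+4 = 44 → write C carry 2
  A×10+2 = 102 → write 6 carry 6
  4×10+6 = 46 → write E carry 2
  E×10+2 = 142 → write E carry 8
  remaining carry: 8

0x8EE6CD8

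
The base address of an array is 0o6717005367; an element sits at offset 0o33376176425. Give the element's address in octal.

0o42315204014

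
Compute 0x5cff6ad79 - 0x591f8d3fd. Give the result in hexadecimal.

Subtract column by column in base 16:
  9-d → c (borrow)
  7-f-1 → 7 (borrow)
  d-3-1 → 9
  a-d → d (borrow)
  6-8-1 → d (borrow)
  f-f-1 → f (borrow)
  f-1-1 → d
  c-9 → 3
  5-5 → 0

0x3dfdd97c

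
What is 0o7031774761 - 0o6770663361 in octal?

Subtract column by column in base 8:
  1-1 → 0
  6-6 → 0
  7-3 → 4
  4-3 → 1
  7-6 → 1
  7-6 → 1
  1-0 → 1
  3-7 → 4 (borrow)
  0-7-1 → 0 (borrow)
  7-6-1 → 0

0o41111400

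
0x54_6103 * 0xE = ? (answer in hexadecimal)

Multiply each base-16 digit by 14, carrying:
  3×14 = 42 → write A carry 2
  0×14+2 = 2 → write 2
  1×14 = 14 → write E
  6×14 = 84 → write 4 carry 5
  4×14+5 = 61 → write D carry 3
  5×14+3 = 73 → write 9 carry 4
  remaining carry: 4

0x49D4E2A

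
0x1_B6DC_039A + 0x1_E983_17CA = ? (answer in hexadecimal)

Add column by column in base 16, right to left:
  A+A = 4 carry 1
  9+C+1 = 6 carry 1
  3+7+1 = B
  0+1 = 1
  C+3 = F
  D+8 = 5 carry 1
  6+9+1 = 0 carry 1
  B+E+1 = A carry 1
  1+1+1 = 3

0x3A05F1B64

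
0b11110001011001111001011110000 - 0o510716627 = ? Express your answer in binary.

0o510716627 = 0b101001000111001110110010111 in binary.
Subtract column by column in base 2:
  0-1 → 1 (borrow)
  0-1-1 → 0 (borrow)
  0-1-1 → 0 (borrow)
  0-0-1 → 1 (borrow)
  1-1-1 → 1 (borrow)
  1-0-1 → 0
  1-0 → 1
  1-1 → 0
  0-1 → 1 (borrow)
  1-0-1 → 0
  0-1 → 1 (borrow)
  0-1-1 → 0 (borrow)
  1-1-1 → 1 (borrow)
  1-0-1 → 0
  1-0 → 1
  1-1 → 0
  0-1 → 1 (borrow)
  0-1-1 → 0 (borrow)
  1-0-1 → 0
  1-0 → 1
  0-0 → 0
  1-1 → 0
  0-0 → 0
  0-0 → 0
  0-1 → 1 (borrow)
  1-0-1 → 0
  1-1 → 0
  1-0 → 1
  1-0 → 1

0b11001000010010101010101011001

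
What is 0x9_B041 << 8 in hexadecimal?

Shifting left by 8 bits = 2 hex digits: append 2 zeros.

0x9B04100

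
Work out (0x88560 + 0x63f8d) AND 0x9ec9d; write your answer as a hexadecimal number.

Add column by column in base 16, right to left:
  0+d = d
  6+8 = e
  5+f = 4 carry 1
  8+3+1 = c
  8+6 = e
Sum = 0xec4ed; now AND with 0x9ec9d:
  e&9=8, c&e=c, 4&c=4, e&9=8, d&d=d

0x8c48d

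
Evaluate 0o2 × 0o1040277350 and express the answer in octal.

0o2100576720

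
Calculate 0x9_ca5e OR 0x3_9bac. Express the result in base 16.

OR each hex digit independently (no carries):
  9|3=b, c|9=d, a|b=b, 5|a=f, e|c=e

0xbdbfe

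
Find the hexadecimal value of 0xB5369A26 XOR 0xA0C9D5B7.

0x15FF4F91

XOR each hex digit independently (no carries):
  B^A=1, 5^0=5, 3^C=F, 6^9=F, 9^D=4, A^5=F, 2^B=9, 6^7=1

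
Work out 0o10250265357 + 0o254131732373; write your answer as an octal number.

0o264402217752

Add column by column in base 8, right to left:
  7+3 = 2 carry 1
  5+7+1 = 5 carry 1
  3+3+1 = 7
  5+2 = 7
  6+3 = 1 carry 1
  2+7+1 = 2 carry 1
  0+1+1 = 2
  5+3 = 0 carry 1
  2+1+1 = 4
  0+4 = 4
  1+5 = 6
  0+2 = 2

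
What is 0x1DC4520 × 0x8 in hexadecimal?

0xEE22900

Multiply each base-16 digit by 8, carrying:
  0×8 = 0 → write 0
  2×8 = 16 → write 0 carry 1
  5×8+1 = 41 → write 9 carry 2
  4×8+2 = 34 → write 2 carry 2
  C×8+2 = 98 → write 2 carry 6
  D×8+6 = 110 → write E carry 6
  1×8+6 = 14 → write E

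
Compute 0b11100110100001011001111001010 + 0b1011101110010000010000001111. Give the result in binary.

0b101000100010011011011111011001

Add column by column in base 2, right to left:
  0+1 = 1
  1+1 = 0 carry 1
  0+1+1 = 0 carry 1
  1+1+1 = 1 carry 1
  0+0+1 = 1
  0+0 = 0
  1+0 = 1
  1+0 = 1
  1+0 = 1
  1+0 = 1
  0+1 = 1
  0+0 = 0
  1+0 = 1
  1+0 = 1
  0+0 = 0
  1+0 = 1
  0+1 = 1
  0+0 = 0
  0+0 = 0
  0+1 = 1
  1+1 = 0 carry 1
  0+1+1 = 0 carry 1
  1+0+1 = 0 carry 1
  1+1+1 = 1 carry 1
  0+1+1 = 0 carry 1
  0+1+1 = 0 carry 1
  1+0+1 = 0 carry 1
  1+1+1 = 1 carry 1
  1+0+1 = 0 carry 1
  final carry 1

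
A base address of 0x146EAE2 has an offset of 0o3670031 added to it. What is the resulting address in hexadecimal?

0x1565AFB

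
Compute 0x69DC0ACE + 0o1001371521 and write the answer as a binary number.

0b1110001111000011111111000011111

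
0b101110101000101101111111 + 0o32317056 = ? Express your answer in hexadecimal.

0b101110101000101101111111 = 0xBA8B7F in hexadecimal.
0o32317056 = 0x699E2E in hexadecimal.
Add column by column in base 16, right to left:
  F+E = D carry 1
  7+2+1 = A
  B+E = 9 carry 1
  8+9+1 = 2 carry 1
  A+9+1 = 4 carry 1
  B+6+1 = 2 carry 1
  final carry 1

0x12429AD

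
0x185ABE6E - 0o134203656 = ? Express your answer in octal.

0x185ABE6E = 0o3026537156 in octal.
Subtract column by column in base 8:
  6-6 → 0
  5-5 → 0
  1-6 → 3 (borrow)
  7-3-1 → 3
  3-0 → 3
  5-2 → 3
  6-4 → 2
  2-3 → 7 (borrow)
  0-1-1 → 6 (borrow)
  3-0-1 → 2

0o2672333300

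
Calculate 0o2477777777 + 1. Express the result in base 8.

The trailing 8 digits are 7 (max in base 8), so adding 1 cascades: they roll to 0 and the next digit up increments.

0o2500000000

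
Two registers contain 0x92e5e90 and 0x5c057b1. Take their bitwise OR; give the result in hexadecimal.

0xdee5fb1

OR each hex digit independently (no carries):
  9|5=d, 2|c=e, e|0=e, 5|5=5, e|7=f, 9|b=b, 0|1=1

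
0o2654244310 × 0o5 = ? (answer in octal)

0o16135465750

Multiply each base-8 digit by 5, carrying:
  0×5 = 0 → write 0
  1×5 = 5 → write 5
  3×5 = 15 → write 7 carry 1
  4×5+1 = 21 → write 5 carry 2
  4×5+2 = 22 → write 6 carry 2
  2×5+2 = 12 → write 4 carry 1
  4×5+1 = 21 → write 5 carry 2
  5×5+2 = 27 → write 3 carry 3
  6×5+3 = 33 → write 1 carry 4
  2×5+4 = 14 → write 6 carry 1
  remaining carry: 1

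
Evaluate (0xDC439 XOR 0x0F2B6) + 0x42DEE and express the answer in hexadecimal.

0x11647D

First 0xDC439 XOR 0x0F2B6 = 0xD368F.
Add column by column in base 16, right to left:
  F+E = D carry 1
  8+E+1 = 7 carry 1
  6+D+1 = 4 carry 1
  3+2+1 = 6
  D+4 = 1 carry 1
  final carry 1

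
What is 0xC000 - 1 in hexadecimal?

0xBFFF

The trailing 3 digits are 0, so subtracting 1 borrows through: they become F and the next digit up decrements.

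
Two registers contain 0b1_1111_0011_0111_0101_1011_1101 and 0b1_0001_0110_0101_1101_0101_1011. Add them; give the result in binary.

0b11000010011101001100011000

Add column by column in base 2, right to left:
  1+1 = 0 carry 1
  0+1+1 = 0 carry 1
  1+0+1 = 0 carry 1
  1+1+1 = 1 carry 1
  1+1+1 = 1 carry 1
  1+0+1 = 0 carry 1
  0+1+1 = 0 carry 1
  1+0+1 = 0 carry 1
  1+1+1 = 1 carry 1
  0+0+1 = 1
  1+1 = 0 carry 1
  0+1+1 = 0 carry 1
  1+1+1 = 1 carry 1
  1+0+1 = 0 carry 1
  1+1+1 = 1 carry 1
  0+0+1 = 1
  1+0 = 1
  1+1 = 0 carry 1
  0+1+1 = 0 carry 1
  0+0+1 = 1
  1+1 = 0 carry 1
  1+0+1 = 0 carry 1
  1+0+1 = 0 carry 1
  1+0+1 = 0 carry 1
  1+1+1 = 1 carry 1
  final carry 1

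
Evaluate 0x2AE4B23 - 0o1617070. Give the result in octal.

0o251626353

0x2AE4B23 = 0o253445443 in octal.
Subtract column by column in base 8:
  3-0 → 3
  4-7 → 5 (borrow)
  4-0-1 → 3
  5-7 → 6 (borrow)
  4-1-1 → 2
  4-6 → 6 (borrow)
  3-1-1 → 1
  5-0 → 5
  2-0 → 2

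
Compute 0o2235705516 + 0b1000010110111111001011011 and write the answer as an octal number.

0o2340604651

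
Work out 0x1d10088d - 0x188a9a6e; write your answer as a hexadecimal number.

Subtract column by column in base 16:
  d-e → f (borrow)
  8-6-1 → 1
  8-a → e (borrow)
  0-9-1 → 6 (borrow)
  0-a-1 → 5 (borrow)
  1-8-1 → 8 (borrow)
  d-8-1 → 4
  1-1 → 0

0x4856e1f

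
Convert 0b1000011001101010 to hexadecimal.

0x866a

Group the bits into nibbles: 1000 0110 0110 1010 → 866a.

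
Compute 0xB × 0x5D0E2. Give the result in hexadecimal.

Multiply each base-16 digit by 11, carrying:
  2×11 = 22 → write 6 carry 1
  E×11+1 = 155 → write B carry 9
  0×11+9 = 9 → write 9
  D×11 = 143 → write F carry 8
  5×11+8 = 63 → write F carry 3
  remaining carry: 3

0x3FF9B6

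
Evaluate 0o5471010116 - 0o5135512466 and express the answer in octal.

0o333275430

Subtract column by column in base 8:
  6-6 → 0
  1-6 → 3 (borrow)
  1-4-1 → 4 (borrow)
  0-2-1 → 5 (borrow)
  1-1-1 → 7 (borrow)
  0-5-1 → 2 (borrow)
  1-5-1 → 3 (borrow)
  7-3-1 → 3
  4-1 → 3
  5-5 → 0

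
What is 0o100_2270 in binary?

Each octal digit is 3 bits: 1=001 0=000 0=000 2=010 2=010 7=111 0=000.

0b1000000010010111000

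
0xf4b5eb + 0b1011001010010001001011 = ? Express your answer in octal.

0o110255066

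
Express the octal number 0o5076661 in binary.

Each octal digit is 3 bits: 5=101 0=000 7=111 6=110 6=110 6=110 1=001.

0b101000111110110110001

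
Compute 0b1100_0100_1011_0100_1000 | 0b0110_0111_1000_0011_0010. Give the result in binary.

OR bit by bit (1 where either bit is 1):
  11000100101101001000
| 01100111100000110010
= 11100111101101111010

0b11100111101101111010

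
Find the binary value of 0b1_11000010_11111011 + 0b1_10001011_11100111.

0b110100111011100010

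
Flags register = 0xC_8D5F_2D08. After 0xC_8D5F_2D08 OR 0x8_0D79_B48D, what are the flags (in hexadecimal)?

0xC8D7FBD8D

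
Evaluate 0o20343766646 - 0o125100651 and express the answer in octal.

0o20216665775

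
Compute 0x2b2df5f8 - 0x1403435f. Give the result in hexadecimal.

Subtract column by column in base 16:
  8-f → 9 (borrow)
  f-5-1 → 9
  5-3 → 2
  f-4 → b
  d-3 → a
  2-0 → 2
  b-4 → 7
  2-1 → 1

0x172ab299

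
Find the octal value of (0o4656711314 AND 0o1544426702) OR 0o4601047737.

0o4656711314 AND 0o1544426702 = 0o0444400300.
Then OR with 0o4601047737.

0o4645447737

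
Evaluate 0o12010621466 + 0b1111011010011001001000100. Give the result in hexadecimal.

0x5210557A

0o12010621466 = 0x50232336 in hexadecimal.
0b1111011010011001001000100 = 0x1ED3244 in hexadecimal.
Add column by column in base 16, right to left:
  6+4 = A
  3+4 = 7
  3+2 = 5
  2+3 = 5
  3+D = 0 carry 1
  2+E+1 = 1 carry 1
  0+1+1 = 2
  5+0 = 5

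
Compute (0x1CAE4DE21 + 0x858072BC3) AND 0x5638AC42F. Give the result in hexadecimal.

Add column by column in base 16, right to left:
  1+3 = 4
  2+C = E
  E+B = 9 carry 1
  D+2+1 = 0 carry 1
  4+7+1 = C
  E+0 = E
  A+8 = 2 carry 1
  C+5+1 = 2 carry 1
  1+8+1 = A
Sum = 0xA22EC09E4; now AND with 0x5638AC42F:
  A&5=0, 2&6=2, 2&3=2, E&8=8, C&A=8, 0&C=0, 9&4=0, E&2=2, 4&F=4

0x22880024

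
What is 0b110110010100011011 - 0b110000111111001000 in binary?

Subtract column by column in base 2:
  1-0 → 1
  1-0 → 1
  0-0 → 0
  1-1 → 0
  1-0 → 1
  0-0 → 0
  0-1 → 1 (borrow)
  0-1-1 → 0 (borrow)
  1-1-1 → 1 (borrow)
  0-1-1 → 0 (borrow)
  1-1-1 → 1 (borrow)
  0-1-1 → 0 (borrow)
  0-0-1 → 1 (borrow)
  1-0-1 → 0
  1-0 → 1
  0-0 → 0
  1-1 → 0
  1-1 → 0

0b101010101010011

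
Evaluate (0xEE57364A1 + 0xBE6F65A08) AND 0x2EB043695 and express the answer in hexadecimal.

0x2C8003681

Add column by column in base 16, right to left:
  1+8 = 9
  A+0 = A
  4+A = E
  6+5 = B
  3+6 = 9
  7+F = 6 carry 1
  5+6+1 = C
  E+E = C carry 1
  E+B+1 = A carry 1
  final carry 1
Sum = 0x1ACC69BEA9; now AND with 0x2EB043695:
  1&0=0, A&2=2, C&E=C, C&B=8, 6&0=0, 9&4=0, B&3=3, E&6=6, A&9=8, 9&5=1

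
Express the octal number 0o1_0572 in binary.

0b1000101111010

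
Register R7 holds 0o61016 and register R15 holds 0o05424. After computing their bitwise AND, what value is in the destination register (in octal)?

0o01004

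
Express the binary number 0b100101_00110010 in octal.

Group the bits in threes: 010 010 100 110 010 → 22462.

0o22462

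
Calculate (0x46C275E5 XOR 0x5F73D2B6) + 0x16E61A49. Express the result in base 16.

First 0x46C275E5 XOR 0x5F73D2B6 = 0x19B1A753.
Add column by column in base 16, right to left:
  3+9 = C
  5+4 = 9
  7+A = 1 carry 1
  A+1+1 = C
  1+6 = 7
  B+E = 9 carry 1
  9+6+1 = 0 carry 1
  1+1+1 = 3

0x3097C19C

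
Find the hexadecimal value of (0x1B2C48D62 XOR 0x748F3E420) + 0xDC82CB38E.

0x14C2641CD0

First 0x1B2C48D62 XOR 0x748F3E420 = 0x6FA376942.
Add column by column in base 16, right to left:
  2+E = 0 carry 1
  4+8+1 = D
  9+3 = C
  6+B = 1 carry 1
  7+C+1 = 4 carry 1
  3+2+1 = 6
  A+8 = 2 carry 1
  F+C+1 = C carry 1
  6+D+1 = 4 carry 1
  final carry 1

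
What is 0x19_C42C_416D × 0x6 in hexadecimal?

0x9A9909888E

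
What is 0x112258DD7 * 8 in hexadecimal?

0x8912C6EB8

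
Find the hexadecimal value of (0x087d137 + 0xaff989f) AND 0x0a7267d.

Add column by column in base 16, right to left:
  7+f = 6 carry 1
  3+9+1 = d
  1+8 = 9
  d+9 = 6 carry 1
  7+f+1 = 7 carry 1
  8+f+1 = 8 carry 1
  0+a+1 = b
Sum = 0xb8769d6; now AND with 0x0a7267d:
  b&0=0, 8&a=8, 7&7=7, 6&2=2, 9&6=0, d&7=5, 6&d=4

0x872054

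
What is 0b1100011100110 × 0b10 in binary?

Multiply each base-2 digit by 2, carrying:
  0×2 = 0 → write 0
  1×2 = 2 → write 0 carry 1
  1×2+1 = 3 → write 1 carry 1
  0×2+1 = 1 → write 1
  0×2 = 0 → write 0
  1×2 = 2 → write 0 carry 1
  1×2+1 = 3 → write 1 carry 1
  1×2+1 = 3 → write 1 carry 1
  0×2+1 = 1 → write 1
  0×2 = 0 → write 0
  0×2 = 0 → write 0
  1×2 = 2 → write 0 carry 1
  1×2+1 = 3 → write 1 carry 1
  remaining carry: 1

0b11000111001100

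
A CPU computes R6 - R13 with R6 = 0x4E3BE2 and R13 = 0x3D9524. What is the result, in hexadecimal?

0x10A6BE

Subtract column by column in base 16:
  2-4 → E (borrow)
  E-2-1 → B
  B-5 → 6
  3-9 → A (borrow)
  E-D-1 → 0
  4-3 → 1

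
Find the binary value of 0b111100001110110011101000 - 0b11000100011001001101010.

0b100011101011101001111110

Subtract column by column in base 2:
  0-0 → 0
  0-1 → 1 (borrow)
  0-0-1 → 1 (borrow)
  1-1-1 → 1 (borrow)
  0-0-1 → 1 (borrow)
  1-1-1 → 1 (borrow)
  1-1-1 → 1 (borrow)
  1-0-1 → 0
  0-0 → 0
  0-1 → 1 (borrow)
  1-0-1 → 0
  1-0 → 1
  0-1 → 1 (borrow)
  1-1-1 → 1 (borrow)
  1-0-1 → 0
  1-0 → 1
  0-0 → 0
  0-1 → 1 (borrow)
  0-0-1 → 1 (borrow)
  0-0-1 → 1 (borrow)
  1-0-1 → 0
  1-1 → 0
  1-1 → 0
  1-0 → 1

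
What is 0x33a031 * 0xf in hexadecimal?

Multiply each base-16 digit by 15, carrying:
  1×15 = 15 → write f
  3×15 = 45 → write d carry 2
  0×15+2 = 2 → write 2
  a×15 = 150 → write 6 carry 9
  3×15+9 = 54 → write 6 carry 3
  3×15+3 = 48 → write 0 carry 3
  remaining carry: 3

0x30662df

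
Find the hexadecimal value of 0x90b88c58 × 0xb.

0x637ee07c8

Multiply each base-16 digit by 11, carrying:
  8×11 = 88 → write 8 carry 5
  5×11+5 = 60 → write c carry 3
  c×11+3 = 135 → write 7 carry 8
  8×11+8 = 96 → write 0 carry 6
  8×11+6 = 94 → write e carry 5
  b×11+5 = 126 → write e carry 7
  0×11+7 = 7 → write 7
  9×11 = 99 → write 3 carry 6
  remaining carry: 6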